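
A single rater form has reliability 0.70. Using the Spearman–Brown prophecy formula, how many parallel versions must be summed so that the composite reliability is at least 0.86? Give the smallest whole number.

3

k ≥ ρ*(1−ρ₁)/(ρ₁(1−ρ*)) = 0.86·0.30 / (0.70·0.14) = 2.633.
Smallest integer k = 3.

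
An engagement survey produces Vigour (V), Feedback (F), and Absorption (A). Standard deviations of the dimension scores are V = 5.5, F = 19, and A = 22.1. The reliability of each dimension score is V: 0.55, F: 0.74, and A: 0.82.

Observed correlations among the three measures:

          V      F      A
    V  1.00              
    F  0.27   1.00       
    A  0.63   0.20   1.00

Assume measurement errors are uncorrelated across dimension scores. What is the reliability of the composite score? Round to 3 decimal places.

Var(V+F+A) = 5.5² + 19² + 22.1² + 2·[5.5·19·0.27 + 5.5·22.1·0.63 + 19·22.1·0.20] = 879.66 + 377.543 = 1257.2.
With uncorrelated errors the cross-covariances are all true-score covariance, so they carry over unchanged; only the diagonal terms shrink to ρᵢσᵢ².
True-score variance = [5.5²·0.55 + 19²·0.74 + 22.1²·0.82] + 377.543 = 684.274 + 377.543 = 1061.82.
Reliability = 1061.82 / 1257.2 = 0.845.

0.845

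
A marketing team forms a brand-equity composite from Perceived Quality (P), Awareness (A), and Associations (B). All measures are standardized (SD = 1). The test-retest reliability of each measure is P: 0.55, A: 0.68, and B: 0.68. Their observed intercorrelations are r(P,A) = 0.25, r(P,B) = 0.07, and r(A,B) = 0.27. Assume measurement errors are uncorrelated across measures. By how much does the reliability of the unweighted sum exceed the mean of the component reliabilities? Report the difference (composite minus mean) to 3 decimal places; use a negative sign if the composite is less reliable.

Var(sum) = 3 + 1.18 = 4.18; true-score variance = 1.91 + 1.18 = 3.09; composite reliability = 0.7392.
Mean component reliability = 0.6367.
Difference = 0.7392 − 0.6367 = 0.103.

0.103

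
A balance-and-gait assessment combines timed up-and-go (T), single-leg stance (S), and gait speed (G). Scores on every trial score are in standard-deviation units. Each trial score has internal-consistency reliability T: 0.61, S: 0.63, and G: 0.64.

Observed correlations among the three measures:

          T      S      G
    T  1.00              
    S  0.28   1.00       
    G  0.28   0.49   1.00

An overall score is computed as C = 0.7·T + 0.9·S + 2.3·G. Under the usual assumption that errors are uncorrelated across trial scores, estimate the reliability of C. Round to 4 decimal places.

0.7574

Var(C) = 0.7² + 0.9² + 2.3² + 2·[0.63·0.28 + 1.61·0.28 + 2.07·0.49] = 6.59 + 3.283 = 9.873.
Because errors are independent across components, Cov(Tᵢ,Tⱼ) = Cov(Xᵢ,Xⱼ); the off-diagonal part of the true-score variance is the same as above.
True-score variance = [0.7²·0.61 + 0.9²·0.63 + 2.3²·0.64] + 3.283 = 4.1948 + 3.283 = 7.4778.
Reliability = 7.4778 / 9.873 = 0.7574.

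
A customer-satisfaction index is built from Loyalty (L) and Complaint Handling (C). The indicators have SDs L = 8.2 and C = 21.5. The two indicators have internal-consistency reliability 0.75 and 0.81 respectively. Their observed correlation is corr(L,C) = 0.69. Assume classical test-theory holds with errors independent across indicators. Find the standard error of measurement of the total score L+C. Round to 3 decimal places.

Var(total) = 529.49 + 243.294 = 772.784.
True-score variance = 424.853 + 243.294 = 668.146, so reliability = 0.8646.
Error variance = 772.784 − 668.146 = 104.638; SEM = √104.638 = 10.229.

10.229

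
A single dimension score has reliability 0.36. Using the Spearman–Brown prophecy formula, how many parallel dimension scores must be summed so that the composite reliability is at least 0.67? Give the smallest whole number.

k ≥ ρ*(1−ρ₁)/(ρ₁(1−ρ*)) = 0.67·0.64 / (0.36·0.33) = 3.609.
Smallest integer k = 4.

4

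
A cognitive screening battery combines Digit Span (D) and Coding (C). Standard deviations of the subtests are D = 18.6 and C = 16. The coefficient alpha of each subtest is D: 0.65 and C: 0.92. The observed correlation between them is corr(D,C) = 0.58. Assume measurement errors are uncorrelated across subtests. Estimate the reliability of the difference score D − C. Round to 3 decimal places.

0.449

Var(D−C) = 18.6² + 16² − 2·18.6·16·0.58 = 601.96 − 345.216 = 256.744.
Under uncorrelated errors the observed covariances equal the true-score covariances, so only the own-variance terms attenuate.
True-score variance = [18.6²·0.65 + 16²·0.92] − 345.216 = 460.394 − 345.216 = 115.178.
Reliability = 115.178 / 256.744 = 0.449.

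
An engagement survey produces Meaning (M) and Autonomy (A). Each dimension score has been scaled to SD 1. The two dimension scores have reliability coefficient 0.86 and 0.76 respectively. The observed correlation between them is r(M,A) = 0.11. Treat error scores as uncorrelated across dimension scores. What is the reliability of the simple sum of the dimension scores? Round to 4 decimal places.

Var(M+A) = 2 + 2·[0.11] = 2 + 0.22 = 2.22.
Because errors are independent across components, Cov(Tᵢ,Tⱼ) = Cov(Xᵢ,Xⱼ); the off-diagonal part of the true-score variance is the same as above.
True-score variance = [0.86 + 0.76] + 0.22 = 1.62 + 0.22 = 1.84.
Reliability = 1.84 / 2.22 = 0.8288.

0.8288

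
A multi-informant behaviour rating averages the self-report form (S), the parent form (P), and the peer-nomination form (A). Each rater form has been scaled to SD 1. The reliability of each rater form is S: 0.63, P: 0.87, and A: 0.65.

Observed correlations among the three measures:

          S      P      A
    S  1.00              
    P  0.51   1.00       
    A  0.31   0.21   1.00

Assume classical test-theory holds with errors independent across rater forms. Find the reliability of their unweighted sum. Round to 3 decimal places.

Var(S+P+A) = 3 + 2·[0.51 + 0.31 + 0.21] = 3 + 2.06 = 5.06.
Because errors are independent across components, Cov(Tᵢ,Tⱼ) = Cov(Xᵢ,Xⱼ); the off-diagonal part of the true-score variance is the same as above.
True-score variance = [0.63 + 0.87 + 0.65] + 2.06 = 2.15 + 2.06 = 4.21.
Reliability = 4.21 / 5.06 = 0.832.

0.832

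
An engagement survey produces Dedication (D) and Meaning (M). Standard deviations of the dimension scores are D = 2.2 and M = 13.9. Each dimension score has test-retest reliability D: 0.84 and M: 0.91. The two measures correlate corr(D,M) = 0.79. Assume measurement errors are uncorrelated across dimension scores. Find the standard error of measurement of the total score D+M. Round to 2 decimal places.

Var(total) = 198.05 + 48.3164 = 246.366.
True-score variance = 179.887 + 48.3164 = 228.203, so reliability = 0.9263.
Error variance = 246.366 − 228.203 = 18.1633; SEM = √18.1633 = 4.26.

4.26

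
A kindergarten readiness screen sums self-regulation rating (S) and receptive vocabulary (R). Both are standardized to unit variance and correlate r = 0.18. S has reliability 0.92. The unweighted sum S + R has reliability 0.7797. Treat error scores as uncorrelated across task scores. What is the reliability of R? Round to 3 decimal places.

Var(S+R) = 2 + 2·0.18 = 2.360.
True-score variance = ρ_S + ρ_R + 2·0.18, so 0.7797 = (0.92 + ρ_R + 0.36) / 2.360.
ρ_R = 0.7797·2.360 − 0.92 − 0.36 = 0.560.

0.560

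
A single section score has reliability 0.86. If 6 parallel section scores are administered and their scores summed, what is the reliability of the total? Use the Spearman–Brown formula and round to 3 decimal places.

ρ_k = kρ / (1 + (k−1)ρ) = 6·0.86 / (1 + 5·0.86) = 5.160 / 5.300 = 0.974.

0.974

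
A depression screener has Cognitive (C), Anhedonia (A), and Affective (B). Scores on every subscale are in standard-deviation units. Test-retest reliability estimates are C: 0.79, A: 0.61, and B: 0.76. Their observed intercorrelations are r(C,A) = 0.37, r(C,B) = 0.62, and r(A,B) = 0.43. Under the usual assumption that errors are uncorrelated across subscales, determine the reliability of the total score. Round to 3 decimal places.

Var(C+A+B) = 3 + 2·[0.37 + 0.62 + 0.43] = 3 + 2.84 = 5.84.
With uncorrelated errors the cross-covariances are all true-score covariance, so they carry over unchanged; only the diagonal terms shrink to ρᵢσᵢ².
True-score variance = [0.79 + 0.61 + 0.76] + 2.84 = 2.16 + 2.84 = 5.
Reliability = 5 / 5.84 = 0.856.

0.856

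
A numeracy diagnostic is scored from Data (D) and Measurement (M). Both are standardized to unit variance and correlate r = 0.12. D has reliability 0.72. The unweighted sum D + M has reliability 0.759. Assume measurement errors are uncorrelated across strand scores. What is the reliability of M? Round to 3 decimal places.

0.740

Var(D+M) = 2 + 2·0.12 = 2.240.
True-score variance = ρ_D + ρ_M + 2·0.12, so 0.759 = (0.72 + ρ_M + 0.24) / 2.240.
ρ_M = 0.759·2.240 − 0.72 − 0.24 = 0.740.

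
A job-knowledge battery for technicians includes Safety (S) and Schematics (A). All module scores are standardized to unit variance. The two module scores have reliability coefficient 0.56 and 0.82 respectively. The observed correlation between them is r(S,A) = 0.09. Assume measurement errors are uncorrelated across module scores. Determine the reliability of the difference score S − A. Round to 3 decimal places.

0.659

Var(S−A) = 1 + 1 − 2·0.09 = 2 − 0.18 = 1.82.
Because errors are independent across components, Cov(Tᵢ,Tⱼ) = Cov(Xᵢ,Xⱼ); the off-diagonal part of the true-score variance is the same as above.
True-score variance = [0.56 + 0.82] − 0.18 = 1.38 − 0.18 = 1.2.
Reliability = 1.2 / 1.82 = 0.659.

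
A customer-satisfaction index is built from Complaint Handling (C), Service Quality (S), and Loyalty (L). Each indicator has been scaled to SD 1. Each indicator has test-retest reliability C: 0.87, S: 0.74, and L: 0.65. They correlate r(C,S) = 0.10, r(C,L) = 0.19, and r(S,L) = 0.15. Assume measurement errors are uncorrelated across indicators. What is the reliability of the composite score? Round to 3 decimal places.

Var(C+S+L) = 3 + 2·[0.10 + 0.19 + 0.15] = 3 + 0.88 = 3.88.
Because errors are independent across components, Cov(Tᵢ,Tⱼ) = Cov(Xᵢ,Xⱼ); the off-diagonal part of the true-score variance is the same as above.
True-score variance = [0.87 + 0.74 + 0.65] + 0.88 = 2.26 + 0.88 = 3.14.
Reliability = 3.14 / 3.88 = 0.809.

0.809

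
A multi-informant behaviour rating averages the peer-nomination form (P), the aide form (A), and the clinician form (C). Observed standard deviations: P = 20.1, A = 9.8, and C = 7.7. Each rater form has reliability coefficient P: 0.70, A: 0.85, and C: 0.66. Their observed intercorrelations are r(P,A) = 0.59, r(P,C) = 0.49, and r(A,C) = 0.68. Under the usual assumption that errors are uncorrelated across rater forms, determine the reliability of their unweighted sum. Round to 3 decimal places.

Var(P+A+C) = 20.1² + 9.8² + 7.7² + 2·[20.1·9.8·0.59 + 20.1·7.7·0.49 + 9.8·7.7·0.68] = 559.34 + 486.737 = 1046.08.
Under uncorrelated errors the observed covariances equal the true-score covariances, so only the own-variance terms attenuate.
True-score variance = [20.1²·0.70 + 9.8²·0.85 + 7.7²·0.66] + 486.737 = 403.572 + 486.737 = 890.309.
Reliability = 890.309 / 1046.08 = 0.851.

0.851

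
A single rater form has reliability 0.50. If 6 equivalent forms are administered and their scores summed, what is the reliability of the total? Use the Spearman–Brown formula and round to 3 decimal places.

ρ_k = kρ / (1 + (k−1)ρ) = 6·0.50 / (1 + 5·0.50) = 3.000 / 3.500 = 0.857.

0.857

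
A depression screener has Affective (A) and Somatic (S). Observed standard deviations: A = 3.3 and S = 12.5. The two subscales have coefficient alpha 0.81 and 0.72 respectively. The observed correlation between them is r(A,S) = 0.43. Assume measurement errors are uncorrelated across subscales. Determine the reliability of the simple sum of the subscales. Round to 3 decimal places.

Var(A+S) = 3.3² + 12.5² + 2·[3.3·12.5·0.43] = 167.14 + 35.475 = 202.615.
With uncorrelated errors the cross-covariances are all true-score covariance, so they carry over unchanged; only the diagonal terms shrink to ρᵢσᵢ².
True-score variance = [3.3²·0.81 + 12.5²·0.72] + 35.475 = 121.321 + 35.475 = 156.796.
Reliability = 156.796 / 202.615 = 0.774.

0.774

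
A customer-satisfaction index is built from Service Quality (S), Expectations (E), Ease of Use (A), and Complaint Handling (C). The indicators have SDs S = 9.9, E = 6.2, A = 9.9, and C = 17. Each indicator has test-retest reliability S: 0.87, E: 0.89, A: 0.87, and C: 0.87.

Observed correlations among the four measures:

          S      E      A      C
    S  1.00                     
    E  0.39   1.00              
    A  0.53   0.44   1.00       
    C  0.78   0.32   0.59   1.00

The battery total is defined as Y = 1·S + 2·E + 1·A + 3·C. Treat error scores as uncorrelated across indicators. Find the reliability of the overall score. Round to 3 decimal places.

0.925

Var(Y) = 9.9² + 2²·6.2² + 9.9² + 3²·17² + 2·[2·9.9·6.2·0.39 + 9.9·9.9·0.53 + 3·9.9·17·0.78 + 2·6.2·9.9·0.44 + 6·6.2·17·0.32 + 3·9.9·17·0.59] = 2950.78 + 2095.83 = 5046.61.
Under uncorrelated errors the observed covariances equal the true-score covariances, so only the own-variance terms attenuate.
True-score variance = [9.9²·0.87 + 2²·6.2²·0.89 + 9.9²·0.87 + 3²·17²·0.87] + 2095.83 = 2570.25 + 2095.83 = 4666.09.
Reliability = 4666.09 / 5046.61 = 0.925.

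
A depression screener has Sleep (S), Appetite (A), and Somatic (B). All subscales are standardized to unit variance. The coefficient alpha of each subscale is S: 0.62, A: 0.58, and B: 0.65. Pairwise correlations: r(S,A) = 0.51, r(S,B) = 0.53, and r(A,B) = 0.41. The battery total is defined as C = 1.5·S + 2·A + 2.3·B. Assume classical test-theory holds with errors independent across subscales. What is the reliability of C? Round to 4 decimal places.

0.8009

Var(C) = 1.5² + 2² + 2.3² + 2·[3·0.51 + 3.45·0.53 + 4.6·0.41] = 11.54 + 10.489 = 22.029.
With uncorrelated errors the cross-covariances are all true-score covariance, so they carry over unchanged; only the diagonal terms shrink to ρᵢσᵢ².
True-score variance = [1.5²·0.62 + 2²·0.58 + 2.3²·0.65] + 10.489 = 7.1535 + 10.489 = 17.6425.
Reliability = 17.6425 / 22.029 = 0.8009.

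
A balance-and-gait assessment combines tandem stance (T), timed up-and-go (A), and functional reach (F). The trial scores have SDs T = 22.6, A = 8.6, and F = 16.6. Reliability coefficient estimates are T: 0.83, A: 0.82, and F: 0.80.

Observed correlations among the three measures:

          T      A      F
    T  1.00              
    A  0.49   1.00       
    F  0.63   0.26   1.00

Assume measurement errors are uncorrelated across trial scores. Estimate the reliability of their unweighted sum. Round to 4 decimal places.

Var(T+A+F) = 22.6² + 8.6² + 16.6² + 2·[22.6·8.6·0.49 + 22.6·16.6·0.63 + 8.6·16.6·0.26] = 860.28 + 737.41 = 1597.69.
Under uncorrelated errors the observed covariances equal the true-score covariances, so only the own-variance terms attenuate.
True-score variance = [22.6²·0.83 + 8.6²·0.82 + 16.6²·0.80] + 737.41 = 705.026 + 737.41 = 1442.44.
Reliability = 1442.44 / 1597.69 = 0.9028.

0.9028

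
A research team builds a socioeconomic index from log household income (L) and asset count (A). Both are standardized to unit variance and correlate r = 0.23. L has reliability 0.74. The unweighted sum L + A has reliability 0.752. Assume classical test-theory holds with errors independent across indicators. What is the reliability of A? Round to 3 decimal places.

Var(L+A) = 2 + 2·0.23 = 2.460.
True-score variance = ρ_L + ρ_A + 2·0.23, so 0.752 = (0.74 + ρ_A + 0.46) / 2.460.
ρ_A = 0.752·2.460 − 0.74 − 0.46 = 0.650.

0.650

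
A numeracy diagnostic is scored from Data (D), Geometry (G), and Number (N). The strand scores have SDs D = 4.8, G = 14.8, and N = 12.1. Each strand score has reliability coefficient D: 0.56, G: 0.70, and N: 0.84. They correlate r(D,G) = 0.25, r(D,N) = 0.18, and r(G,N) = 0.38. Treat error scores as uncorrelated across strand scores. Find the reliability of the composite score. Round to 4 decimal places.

0.8291

Var(D+G+N) = 4.8² + 14.8² + 12.1² + 2·[4.8·14.8·0.25 + 4.8·12.1·0.18 + 14.8·12.1·0.38] = 388.49 + 192.53 = 581.02.
Under uncorrelated errors the observed covariances equal the true-score covariances, so only the own-variance terms attenuate.
True-score variance = [4.8²·0.56 + 14.8²·0.70 + 12.1²·0.84] + 192.53 = 289.215 + 192.53 = 481.744.
Reliability = 481.744 / 581.02 = 0.8291.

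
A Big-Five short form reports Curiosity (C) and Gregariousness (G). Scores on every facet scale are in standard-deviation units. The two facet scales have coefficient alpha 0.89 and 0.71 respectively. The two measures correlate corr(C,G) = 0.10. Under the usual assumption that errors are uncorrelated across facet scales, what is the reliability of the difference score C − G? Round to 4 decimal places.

Var(C−G) = 1 + 1 − 2·0.10 = 2 − 0.2 = 1.8.
Because errors are independent across components, Cov(Tᵢ,Tⱼ) = Cov(Xᵢ,Xⱼ); the off-diagonal part of the true-score variance is the same as above.
True-score variance = [0.89 + 0.71] − 0.2 = 1.6 − 0.2 = 1.4.
Reliability = 1.4 / 1.8 = 0.7778.

0.7778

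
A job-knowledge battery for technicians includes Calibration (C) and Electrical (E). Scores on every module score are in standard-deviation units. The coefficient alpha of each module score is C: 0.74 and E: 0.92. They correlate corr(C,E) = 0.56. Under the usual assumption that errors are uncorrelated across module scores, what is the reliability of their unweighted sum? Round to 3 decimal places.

Var(C+E) = 2 + 2·[0.56] = 2 + 1.12 = 3.12.
Under uncorrelated errors the observed covariances equal the true-score covariances, so only the own-variance terms attenuate.
True-score variance = [0.74 + 0.92] + 1.12 = 1.66 + 1.12 = 2.78.
Reliability = 2.78 / 3.12 = 0.891.

0.891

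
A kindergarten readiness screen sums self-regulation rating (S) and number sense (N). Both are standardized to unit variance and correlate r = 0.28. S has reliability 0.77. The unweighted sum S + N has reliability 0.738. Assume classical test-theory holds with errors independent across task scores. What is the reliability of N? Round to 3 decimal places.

0.559

Var(S+N) = 2 + 2·0.28 = 2.560.
True-score variance = ρ_S + ρ_N + 2·0.28, so 0.738 = (0.77 + ρ_N + 0.56) / 2.560.
ρ_N = 0.738·2.560 − 0.77 − 0.56 = 0.559.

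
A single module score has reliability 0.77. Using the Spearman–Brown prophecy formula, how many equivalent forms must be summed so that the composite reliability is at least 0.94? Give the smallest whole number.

k ≥ ρ*(1−ρ₁)/(ρ₁(1−ρ*)) = 0.94·0.23 / (0.77·0.06) = 4.680.
Smallest integer k = 5.

5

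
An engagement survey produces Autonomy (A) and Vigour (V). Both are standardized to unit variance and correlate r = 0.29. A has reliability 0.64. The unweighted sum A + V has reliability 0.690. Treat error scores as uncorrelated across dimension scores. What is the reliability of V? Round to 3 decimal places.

0.560

Var(A+V) = 2 + 2·0.29 = 2.580.
True-score variance = ρ_A + ρ_V + 2·0.29, so 0.690 = (0.64 + ρ_V + 0.58) / 2.580.
ρ_V = 0.690·2.580 − 0.64 − 0.58 = 0.560.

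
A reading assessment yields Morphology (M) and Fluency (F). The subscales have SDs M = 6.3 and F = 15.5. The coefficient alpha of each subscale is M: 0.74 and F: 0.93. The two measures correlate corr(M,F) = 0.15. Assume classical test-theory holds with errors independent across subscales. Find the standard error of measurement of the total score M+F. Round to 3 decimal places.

5.209

Var(total) = 279.94 + 29.295 = 309.235.
True-score variance = 252.803 + 29.295 = 282.098, so reliability = 0.9122.
Error variance = 309.235 − 282.098 = 27.1369; SEM = √27.1369 = 5.209.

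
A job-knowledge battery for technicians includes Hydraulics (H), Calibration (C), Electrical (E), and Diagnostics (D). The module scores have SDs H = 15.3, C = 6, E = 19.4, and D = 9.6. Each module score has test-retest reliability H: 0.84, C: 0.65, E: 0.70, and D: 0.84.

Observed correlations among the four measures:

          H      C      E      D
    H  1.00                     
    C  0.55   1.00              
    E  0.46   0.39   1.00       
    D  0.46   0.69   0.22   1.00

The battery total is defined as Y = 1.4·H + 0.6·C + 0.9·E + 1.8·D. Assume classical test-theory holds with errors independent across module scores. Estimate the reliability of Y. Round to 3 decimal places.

0.897

Var(Y) = 1.4²·15.3² + 0.6²·6² + 0.9²·19.4² + 1.8²·9.6² + 2·[0.84·15.3·6·0.55 + 1.26·15.3·19.4·0.46 + 2.52·15.3·9.6·0.46 + 0.54·6·19.4·0.39 + 1.08·6·9.6·0.69 + 1.62·19.4·9.6·0.22] = 1075.23 + 1037.05 = 2112.28.
Because errors are independent across components, Cov(Tᵢ,Tⱼ) = Cov(Xᵢ,Xⱼ); the off-diagonal part of the true-score variance is the same as above.
True-score variance = [1.4²·15.3²·0.84 + 0.6²·6²·0.65 + 0.9²·19.4²·0.70 + 1.8²·9.6²·0.84] + 1037.05 = 858.049 + 1037.05 = 1895.1.
Reliability = 1895.1 / 2112.28 = 0.897.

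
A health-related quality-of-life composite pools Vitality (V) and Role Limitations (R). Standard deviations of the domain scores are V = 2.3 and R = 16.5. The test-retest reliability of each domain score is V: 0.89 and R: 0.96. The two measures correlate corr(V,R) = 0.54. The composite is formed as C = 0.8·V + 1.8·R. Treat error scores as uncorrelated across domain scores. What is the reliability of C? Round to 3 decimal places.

Var(C) = 0.8²·2.3² + 1.8²·16.5² + 2·[1.44·2.3·16.5·0.54] = 885.476 + 59.0198 = 944.495.
Because errors are independent across components, Cov(Tᵢ,Tⱼ) = Cov(Xᵢ,Xⱼ); the off-diagonal part of the true-score variance is the same as above.
True-score variance = [0.8²·2.3²·0.89 + 1.8²·16.5²·0.96] + 59.0198 = 849.82 + 59.0198 = 908.839.
Reliability = 908.839 / 944.495 = 0.962.

0.962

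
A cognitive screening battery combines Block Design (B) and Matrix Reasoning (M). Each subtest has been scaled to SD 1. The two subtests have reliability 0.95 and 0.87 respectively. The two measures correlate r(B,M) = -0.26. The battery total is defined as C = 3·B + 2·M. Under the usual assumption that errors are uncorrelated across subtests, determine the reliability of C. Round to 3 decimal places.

Var(C) = 3² + 2² + 2·[6·(-0.26)] = 13 − 3.12 = 9.88.
Because errors are independent across components, Cov(Tᵢ,Tⱼ) = Cov(Xᵢ,Xⱼ); the off-diagonal part of the true-score variance is the same as above.
True-score variance = [3²·0.95 + 2²·0.87] − 3.12 = 12.03 − 3.12 = 8.91.
Reliability = 8.91 / 9.88 = 0.902.

0.902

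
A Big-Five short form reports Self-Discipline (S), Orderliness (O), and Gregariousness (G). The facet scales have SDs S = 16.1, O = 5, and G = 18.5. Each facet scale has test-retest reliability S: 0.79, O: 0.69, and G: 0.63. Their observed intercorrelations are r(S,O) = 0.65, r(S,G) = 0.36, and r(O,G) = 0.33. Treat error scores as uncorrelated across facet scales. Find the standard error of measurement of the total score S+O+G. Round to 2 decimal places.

13.74

Var(total) = 626.46 + 380.152 = 1006.61.
True-score variance = 437.643 + 380.152 = 817.795, so reliability = 0.8124.
Error variance = 1006.61 − 817.795 = 188.817; SEM = √188.817 = 13.74.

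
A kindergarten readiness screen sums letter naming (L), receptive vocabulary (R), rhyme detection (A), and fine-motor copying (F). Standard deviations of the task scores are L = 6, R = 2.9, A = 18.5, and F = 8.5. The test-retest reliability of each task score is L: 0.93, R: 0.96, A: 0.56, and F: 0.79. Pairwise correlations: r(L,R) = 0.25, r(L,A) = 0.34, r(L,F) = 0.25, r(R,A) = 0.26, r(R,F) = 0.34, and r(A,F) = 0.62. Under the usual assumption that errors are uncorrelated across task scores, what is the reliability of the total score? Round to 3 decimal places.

Var(L+R+A+F) = 6² + 2.9² + 18.5² + 8.5² + 2·[6·2.9·0.25 + 6·18.5·0.34 + 6·8.5·0.25 + 2.9·18.5·0.26 + 2.9·8.5·0.34 + 18.5·8.5·0.62] = 458.91 + 349.33 = 808.24.
Under uncorrelated errors the observed covariances equal the true-score covariances, so only the own-variance terms attenuate.
True-score variance = [6²·0.93 + 2.9²·0.96 + 18.5²·0.56 + 8.5²·0.79] + 349.33 = 290.291 + 349.33 = 639.621.
Reliability = 639.621 / 808.24 = 0.791.

0.791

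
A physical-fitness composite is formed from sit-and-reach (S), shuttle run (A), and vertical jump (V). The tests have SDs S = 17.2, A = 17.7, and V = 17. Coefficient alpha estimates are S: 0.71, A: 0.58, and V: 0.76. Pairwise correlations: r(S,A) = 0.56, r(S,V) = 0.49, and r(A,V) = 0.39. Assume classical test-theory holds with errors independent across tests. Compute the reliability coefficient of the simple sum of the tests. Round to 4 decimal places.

0.8371

Var(S+A+V) = 17.2² + 17.7² + 17² + 2·[17.2·17.7·0.56 + 17.2·17·0.49 + 17.7·17·0.39] = 898.13 + 862.227 = 1760.36.
Because errors are independent across components, Cov(Tᵢ,Tⱼ) = Cov(Xᵢ,Xⱼ); the off-diagonal part of the true-score variance is the same as above.
True-score variance = [17.2²·0.71 + 17.7²·0.58 + 17²·0.76] + 862.227 = 611.395 + 862.227 = 1473.62.
Reliability = 1473.62 / 1760.36 = 0.8371.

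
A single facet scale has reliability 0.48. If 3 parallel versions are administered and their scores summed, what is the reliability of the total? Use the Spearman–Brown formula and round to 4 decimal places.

0.7347

ρ_k = kρ / (1 + (k−1)ρ) = 3·0.48 / (1 + 2·0.48) = 1.440 / 1.960 = 0.7347.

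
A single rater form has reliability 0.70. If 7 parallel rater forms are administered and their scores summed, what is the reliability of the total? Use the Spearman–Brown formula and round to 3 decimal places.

ρ_k = kρ / (1 + (k−1)ρ) = 7·0.70 / (1 + 6·0.70) = 4.900 / 5.200 = 0.942.

0.942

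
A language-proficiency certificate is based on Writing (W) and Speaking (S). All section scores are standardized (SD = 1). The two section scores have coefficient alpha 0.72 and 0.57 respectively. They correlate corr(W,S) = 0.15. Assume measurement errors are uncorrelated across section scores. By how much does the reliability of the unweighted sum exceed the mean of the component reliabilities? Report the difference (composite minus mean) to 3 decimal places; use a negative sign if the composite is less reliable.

0.046

Var(sum) = 2 + 0.3 = 2.3; true-score variance = 1.29 + 0.3 = 1.59; composite reliability = 0.6913.
Mean component reliability = 0.6450.
Difference = 0.6913 − 0.6450 = 0.046.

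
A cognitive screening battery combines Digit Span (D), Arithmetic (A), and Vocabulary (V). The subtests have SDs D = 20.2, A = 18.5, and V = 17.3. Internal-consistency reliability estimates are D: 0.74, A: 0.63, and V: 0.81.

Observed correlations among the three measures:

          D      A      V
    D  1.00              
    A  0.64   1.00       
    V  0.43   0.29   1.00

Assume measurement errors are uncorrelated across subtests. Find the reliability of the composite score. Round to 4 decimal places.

Var(D+A+V) = 20.2² + 18.5² + 17.3² + 2·[20.2·18.5·0.64 + 20.2·17.3·0.43 + 18.5·17.3·0.29] = 1049.58 + 964.501 = 2014.08.
With uncorrelated errors the cross-covariances are all true-score covariance, so they carry over unchanged; only the diagonal terms shrink to ρᵢσᵢ².
True-score variance = [20.2²·0.74 + 18.5²·0.63 + 17.3²·0.81] + 964.501 = 759.992 + 964.501 = 1724.49.
Reliability = 1724.49 / 2014.08 = 0.8562.

0.8562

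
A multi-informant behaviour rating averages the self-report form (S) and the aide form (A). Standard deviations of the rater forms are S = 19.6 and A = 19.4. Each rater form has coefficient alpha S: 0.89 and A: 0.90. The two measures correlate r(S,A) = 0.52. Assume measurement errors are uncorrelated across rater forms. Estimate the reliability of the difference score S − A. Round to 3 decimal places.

0.781

Var(S−A) = 19.6² + 19.4² − 2·19.6·19.4·0.52 = 760.52 − 395.45 = 365.07.
Under uncorrelated errors the observed covariances equal the true-score covariances, so only the own-variance terms attenuate.
True-score variance = [19.6²·0.89 + 19.4²·0.90] − 395.45 = 680.626 − 395.45 = 285.177.
Reliability = 285.177 / 365.07 = 0.781.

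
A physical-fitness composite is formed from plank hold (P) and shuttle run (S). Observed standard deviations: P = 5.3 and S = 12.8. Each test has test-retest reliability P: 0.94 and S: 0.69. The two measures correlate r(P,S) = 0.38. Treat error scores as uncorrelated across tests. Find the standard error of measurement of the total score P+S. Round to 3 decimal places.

7.244

Var(total) = 191.93 + 51.5584 = 243.488.
True-score variance = 139.454 + 51.5584 = 191.013, so reliability = 0.7845.
Error variance = 243.488 − 191.013 = 52.4758; SEM = √52.4758 = 7.244.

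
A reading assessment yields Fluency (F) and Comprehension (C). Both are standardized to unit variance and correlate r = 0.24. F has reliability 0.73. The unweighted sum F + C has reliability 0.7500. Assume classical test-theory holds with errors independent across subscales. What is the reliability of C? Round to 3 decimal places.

0.650

Var(F+C) = 2 + 2·0.24 = 2.480.
True-score variance = ρ_F + ρ_C + 2·0.24, so 0.7500 = (0.73 + ρ_C + 0.48) / 2.480.
ρ_C = 0.7500·2.480 − 0.73 − 0.48 = 0.650.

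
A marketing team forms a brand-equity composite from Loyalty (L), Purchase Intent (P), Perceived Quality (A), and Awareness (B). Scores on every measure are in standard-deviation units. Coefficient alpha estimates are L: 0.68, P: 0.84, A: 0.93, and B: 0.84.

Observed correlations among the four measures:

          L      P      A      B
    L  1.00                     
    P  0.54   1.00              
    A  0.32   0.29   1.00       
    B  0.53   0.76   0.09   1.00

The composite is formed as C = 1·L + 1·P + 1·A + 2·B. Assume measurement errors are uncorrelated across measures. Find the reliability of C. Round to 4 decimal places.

0.9197

Var(C) = 1 + 1 + 1 + 2² + 2·[0.54 + 0.32 + 2·0.53 + 0.29 + 2·0.76 + 2·0.09] = 7 + 7.82 = 14.82.
With uncorrelated errors the cross-covariances are all true-score covariance, so they carry over unchanged; only the diagonal terms shrink to ρᵢσᵢ².
True-score variance = [0.68 + 0.84 + 0.93 + 2²·0.84] + 7.82 = 5.81 + 7.82 = 13.63.
Reliability = 13.63 / 14.82 = 0.9197.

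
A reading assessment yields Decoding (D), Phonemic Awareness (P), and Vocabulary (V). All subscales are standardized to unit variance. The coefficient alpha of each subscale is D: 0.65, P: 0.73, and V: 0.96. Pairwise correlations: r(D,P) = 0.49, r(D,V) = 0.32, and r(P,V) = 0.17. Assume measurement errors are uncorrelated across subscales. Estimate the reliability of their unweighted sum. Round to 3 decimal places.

0.867

Var(D+P+V) = 3 + 2·[0.49 + 0.32 + 0.17] = 3 + 1.96 = 4.96.
With uncorrelated errors the cross-covariances are all true-score covariance, so they carry over unchanged; only the diagonal terms shrink to ρᵢσᵢ².
True-score variance = [0.65 + 0.73 + 0.96] + 1.96 = 2.34 + 1.96 = 4.3.
Reliability = 4.3 / 4.96 = 0.867.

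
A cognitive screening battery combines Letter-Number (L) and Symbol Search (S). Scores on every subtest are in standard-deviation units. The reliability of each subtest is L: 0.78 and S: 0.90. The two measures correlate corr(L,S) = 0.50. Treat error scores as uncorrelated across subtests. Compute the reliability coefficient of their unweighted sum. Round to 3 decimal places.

0.893

Var(L+S) = 2 + 2·[0.50] = 2 + 1 = 3.
Because errors are independent across components, Cov(Tᵢ,Tⱼ) = Cov(Xᵢ,Xⱼ); the off-diagonal part of the true-score variance is the same as above.
True-score variance = [0.78 + 0.90] + 1 = 1.68 + 1 = 2.68.
Reliability = 2.68 / 3 = 0.893.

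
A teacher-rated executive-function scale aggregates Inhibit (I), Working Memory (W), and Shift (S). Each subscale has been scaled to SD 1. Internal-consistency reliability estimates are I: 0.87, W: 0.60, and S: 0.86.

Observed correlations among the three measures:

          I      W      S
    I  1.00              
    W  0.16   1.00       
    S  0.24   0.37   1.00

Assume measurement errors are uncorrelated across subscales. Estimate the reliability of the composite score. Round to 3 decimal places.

0.852

Var(I+W+S) = 3 + 2·[0.16 + 0.24 + 0.37] = 3 + 1.54 = 4.54.
With uncorrelated errors the cross-covariances are all true-score covariance, so they carry over unchanged; only the diagonal terms shrink to ρᵢσᵢ².
True-score variance = [0.87 + 0.60 + 0.86] + 1.54 = 2.33 + 1.54 = 3.87.
Reliability = 3.87 / 4.54 = 0.852.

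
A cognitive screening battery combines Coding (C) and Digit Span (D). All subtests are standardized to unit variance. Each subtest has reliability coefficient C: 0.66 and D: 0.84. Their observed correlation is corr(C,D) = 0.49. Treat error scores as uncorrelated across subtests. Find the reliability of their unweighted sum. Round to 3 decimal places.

Var(C+D) = 2 + 2·[0.49] = 2 + 0.98 = 2.98.
With uncorrelated errors the cross-covariances are all true-score covariance, so they carry over unchanged; only the diagonal terms shrink to ρᵢσᵢ².
True-score variance = [0.66 + 0.84] + 0.98 = 1.5 + 0.98 = 2.48.
Reliability = 2.48 / 2.98 = 0.832.

0.832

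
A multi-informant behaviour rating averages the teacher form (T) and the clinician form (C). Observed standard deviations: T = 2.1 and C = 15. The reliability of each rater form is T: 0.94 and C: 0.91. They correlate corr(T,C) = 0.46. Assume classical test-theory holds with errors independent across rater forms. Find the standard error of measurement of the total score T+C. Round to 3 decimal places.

4.529

Var(total) = 229.41 + 28.98 = 258.39.
True-score variance = 208.895 + 28.98 = 237.875, so reliability = 0.9206.
Error variance = 258.39 − 237.875 = 20.5146; SEM = √20.5146 = 4.529.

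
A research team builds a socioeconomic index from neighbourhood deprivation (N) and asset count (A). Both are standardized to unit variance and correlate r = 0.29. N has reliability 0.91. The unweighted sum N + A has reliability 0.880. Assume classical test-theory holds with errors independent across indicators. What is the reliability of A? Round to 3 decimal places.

Var(N+A) = 2 + 2·0.29 = 2.580.
True-score variance = ρ_N + ρ_A + 2·0.29, so 0.880 = (0.91 + ρ_A + 0.58) / 2.580.
ρ_A = 0.880·2.580 − 0.91 − 0.58 = 0.780.

0.780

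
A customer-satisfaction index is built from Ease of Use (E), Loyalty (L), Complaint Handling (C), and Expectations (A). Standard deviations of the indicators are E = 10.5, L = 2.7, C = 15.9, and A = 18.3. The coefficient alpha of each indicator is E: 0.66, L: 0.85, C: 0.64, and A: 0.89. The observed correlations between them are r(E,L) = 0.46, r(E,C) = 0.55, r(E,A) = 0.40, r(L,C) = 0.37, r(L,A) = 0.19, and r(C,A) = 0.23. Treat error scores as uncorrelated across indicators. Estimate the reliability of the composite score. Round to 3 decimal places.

0.867

Var(E+L+C+A) = 10.5² + 2.7² + 15.9² + 18.3² + 2·[10.5·2.7·0.46 + 10.5·15.9·0.55 + 10.5·18.3·0.40 + 2.7·15.9·0.37 + 2.7·18.3·0.19 + 15.9·18.3·0.23] = 705.24 + 547.837 = 1253.08.
Because errors are independent across components, Cov(Tᵢ,Tⱼ) = Cov(Xᵢ,Xⱼ); the off-diagonal part of the true-score variance is the same as above.
True-score variance = [10.5²·0.66 + 2.7²·0.85 + 15.9²·0.64 + 18.3²·0.89] + 547.837 = 538.812 + 547.837 = 1086.65.
Reliability = 1086.65 / 1253.08 = 0.867.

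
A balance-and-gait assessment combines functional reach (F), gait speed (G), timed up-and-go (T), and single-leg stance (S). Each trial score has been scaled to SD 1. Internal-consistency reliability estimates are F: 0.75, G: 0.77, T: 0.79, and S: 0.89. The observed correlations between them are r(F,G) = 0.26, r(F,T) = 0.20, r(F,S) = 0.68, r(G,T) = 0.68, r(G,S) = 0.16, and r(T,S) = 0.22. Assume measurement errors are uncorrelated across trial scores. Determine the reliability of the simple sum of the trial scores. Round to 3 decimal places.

0.905

Var(F+G+T+S) = 4 + 2·[0.26 + 0.20 + 0.68 + 0.68 + 0.16 + 0.22] = 4 + 4.4 = 8.4.
Because errors are independent across components, Cov(Tᵢ,Tⱼ) = Cov(Xᵢ,Xⱼ); the off-diagonal part of the true-score variance is the same as above.
True-score variance = [0.75 + 0.77 + 0.79 + 0.89] + 4.4 = 3.2 + 4.4 = 7.6.
Reliability = 7.6 / 8.4 = 0.905.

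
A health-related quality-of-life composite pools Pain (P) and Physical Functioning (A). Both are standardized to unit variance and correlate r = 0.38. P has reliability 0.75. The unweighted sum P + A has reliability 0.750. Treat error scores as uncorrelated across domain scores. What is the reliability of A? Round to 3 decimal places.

Var(P+A) = 2 + 2·0.38 = 2.760.
True-score variance = ρ_P + ρ_A + 2·0.38, so 0.750 = (0.75 + ρ_A + 0.76) / 2.760.
ρ_A = 0.750·2.760 − 0.75 − 0.76 = 0.560.

0.560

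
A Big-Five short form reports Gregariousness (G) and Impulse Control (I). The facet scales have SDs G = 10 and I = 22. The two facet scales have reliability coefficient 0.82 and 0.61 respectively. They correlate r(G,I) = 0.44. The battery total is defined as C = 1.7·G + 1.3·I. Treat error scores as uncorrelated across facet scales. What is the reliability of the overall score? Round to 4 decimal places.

Var(C) = 1.7²·10² + 1.3²·22² + 2·[2.21·10·22·0.44] = 1106.96 + 427.856 = 1534.82.
Under uncorrelated errors the observed covariances equal the true-score covariances, so only the own-variance terms attenuate.
True-score variance = [1.7²·10²·0.82 + 1.3²·22²·0.61] + 427.856 = 735.936 + 427.856 = 1163.79.
Reliability = 1163.79 / 1534.82 = 0.7583.

0.7583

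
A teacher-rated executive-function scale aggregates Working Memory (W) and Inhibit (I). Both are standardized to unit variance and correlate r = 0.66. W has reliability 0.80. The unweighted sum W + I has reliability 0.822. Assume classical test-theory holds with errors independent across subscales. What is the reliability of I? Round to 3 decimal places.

Var(W+I) = 2 + 2·0.66 = 3.320.
True-score variance = ρ_W + ρ_I + 2·0.66, so 0.822 = (0.80 + ρ_I + 1.32) / 3.320.
ρ_I = 0.822·3.320 − 0.80 − 1.32 = 0.609.

0.609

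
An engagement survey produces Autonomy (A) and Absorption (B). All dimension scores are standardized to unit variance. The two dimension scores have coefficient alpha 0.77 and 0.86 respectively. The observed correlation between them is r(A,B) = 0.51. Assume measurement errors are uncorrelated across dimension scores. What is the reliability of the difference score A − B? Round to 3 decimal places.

Var(A−B) = 1 + 1 − 2·0.51 = 2 − 1.02 = 0.98.
Because errors are independent across components, Cov(Tᵢ,Tⱼ) = Cov(Xᵢ,Xⱼ); the off-diagonal part of the true-score variance is the same as above.
True-score variance = [0.77 + 0.86] − 1.02 = 1.63 − 1.02 = 0.61.
Reliability = 0.61 / 0.98 = 0.622.

0.622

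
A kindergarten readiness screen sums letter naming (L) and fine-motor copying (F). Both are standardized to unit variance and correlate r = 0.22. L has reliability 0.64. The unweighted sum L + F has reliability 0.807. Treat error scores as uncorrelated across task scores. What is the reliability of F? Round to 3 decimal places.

Var(L+F) = 2 + 2·0.22 = 2.440.
True-score variance = ρ_L + ρ_F + 2·0.22, so 0.807 = (0.64 + ρ_F + 0.44) / 2.440.
ρ_F = 0.807·2.440 − 0.64 − 0.44 = 0.889.

0.889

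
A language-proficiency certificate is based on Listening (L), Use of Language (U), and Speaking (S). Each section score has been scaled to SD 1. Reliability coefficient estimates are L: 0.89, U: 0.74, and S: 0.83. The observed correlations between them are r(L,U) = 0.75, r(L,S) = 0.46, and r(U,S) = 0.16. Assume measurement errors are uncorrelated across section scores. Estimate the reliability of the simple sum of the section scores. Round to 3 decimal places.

Var(L+U+S) = 3 + 2·[0.75 + 0.46 + 0.16] = 3 + 2.74 = 5.74.
Because errors are independent across components, Cov(Tᵢ,Tⱼ) = Cov(Xᵢ,Xⱼ); the off-diagonal part of the true-score variance is the same as above.
True-score variance = [0.89 + 0.74 + 0.83] + 2.74 = 2.46 + 2.74 = 5.2.
Reliability = 5.2 / 5.74 = 0.906.

0.906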